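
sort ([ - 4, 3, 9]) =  [ - 4,3, 9] 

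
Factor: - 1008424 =  -  2^3*233^1*541^1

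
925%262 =139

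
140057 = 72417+67640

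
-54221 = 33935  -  88156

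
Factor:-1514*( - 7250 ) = 10976500 = 2^2*5^3* 29^1*757^1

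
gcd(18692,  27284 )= 4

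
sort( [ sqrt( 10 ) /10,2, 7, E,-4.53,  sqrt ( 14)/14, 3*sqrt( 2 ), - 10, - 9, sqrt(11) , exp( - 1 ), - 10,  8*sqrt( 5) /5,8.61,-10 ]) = [ - 10,  -  10, - 10, - 9,  -  4.53, sqrt( 14)/14, sqrt(10 ) /10,exp(  -  1), 2, E,  sqrt(11), 8*sqrt ( 5) /5, 3*sqrt (2), 7, 8.61]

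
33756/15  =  11252/5 = 2250.40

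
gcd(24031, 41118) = 7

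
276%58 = 44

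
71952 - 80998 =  - 9046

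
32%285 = 32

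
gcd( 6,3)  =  3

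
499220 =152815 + 346405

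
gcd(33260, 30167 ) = 1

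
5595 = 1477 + 4118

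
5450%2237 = 976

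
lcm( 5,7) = 35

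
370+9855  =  10225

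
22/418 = 1/19= 0.05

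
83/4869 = 83/4869 =0.02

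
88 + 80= 168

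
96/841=96/841 = 0.11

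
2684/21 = 2684/21  =  127.81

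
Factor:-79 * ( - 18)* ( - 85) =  - 2^1 * 3^2 * 5^1 * 17^1 * 79^1=   - 120870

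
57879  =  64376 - 6497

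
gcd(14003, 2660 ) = 19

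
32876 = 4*8219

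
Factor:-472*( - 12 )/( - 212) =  - 2^3*3^1*53^( - 1 )*59^1  =  - 1416/53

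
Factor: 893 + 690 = 1583 =1583^1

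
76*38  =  2888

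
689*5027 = 3463603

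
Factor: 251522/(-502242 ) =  - 125761/251121= - 3^( -1) * 13^(-1)*19^1*47^( -1) * 137^ ( - 1 )*6619^1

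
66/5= 66/5 = 13.20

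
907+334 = 1241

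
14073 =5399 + 8674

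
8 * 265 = 2120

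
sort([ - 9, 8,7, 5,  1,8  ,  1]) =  [-9,1, 1,5 , 7, 8,8 ]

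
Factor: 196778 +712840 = 909618=   2^1  *  3^1*151603^1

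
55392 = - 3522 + 58914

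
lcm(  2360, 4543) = 181720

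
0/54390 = 0 = 0.00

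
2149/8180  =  2149/8180 = 0.26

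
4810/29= 4810/29 = 165.86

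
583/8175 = 583/8175 =0.07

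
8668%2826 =190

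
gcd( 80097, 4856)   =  1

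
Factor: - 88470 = - 2^1*3^2*5^1*983^1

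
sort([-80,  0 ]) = [ - 80, 0 ]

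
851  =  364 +487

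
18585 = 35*531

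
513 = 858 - 345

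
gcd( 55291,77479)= 1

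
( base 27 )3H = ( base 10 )98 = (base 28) 3E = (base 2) 1100010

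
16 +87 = 103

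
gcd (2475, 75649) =1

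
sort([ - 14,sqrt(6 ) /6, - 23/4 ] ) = [ - 14, - 23/4,sqrt(6 ) /6]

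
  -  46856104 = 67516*( - 694 ) 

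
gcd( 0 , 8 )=8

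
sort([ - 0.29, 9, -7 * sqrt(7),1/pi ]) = [ - 7*sqrt(7), - 0.29 , 1/pi,9]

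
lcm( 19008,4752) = 19008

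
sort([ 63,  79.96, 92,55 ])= [ 55 , 63,79.96,92]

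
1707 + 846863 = 848570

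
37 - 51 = -14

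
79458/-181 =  - 439 + 1/181=   -  438.99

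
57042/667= 85 + 347/667= 85.52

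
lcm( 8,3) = 24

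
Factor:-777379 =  -71^1*10949^1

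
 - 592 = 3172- 3764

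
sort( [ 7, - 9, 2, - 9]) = [ - 9  , - 9,  2,7]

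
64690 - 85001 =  - 20311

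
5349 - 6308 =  - 959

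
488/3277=488/3277= 0.15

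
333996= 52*6423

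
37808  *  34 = 1285472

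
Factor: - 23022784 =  - 2^6 * 359731^1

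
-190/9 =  -22 + 8/9 = -21.11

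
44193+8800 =52993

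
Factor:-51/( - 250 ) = 2^( - 1 )*3^1*5^( - 3 ) * 17^1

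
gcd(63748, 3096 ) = 4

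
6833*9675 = 66109275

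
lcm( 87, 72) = 2088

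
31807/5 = 6361+2/5 = 6361.40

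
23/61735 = 23/61735 = 0.00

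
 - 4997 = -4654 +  - 343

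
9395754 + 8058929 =17454683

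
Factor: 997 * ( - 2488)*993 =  - 2463172248 = -2^3*3^1*311^1*331^1*997^1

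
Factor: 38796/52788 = 61/83 = 61^1*83^( -1)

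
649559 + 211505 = 861064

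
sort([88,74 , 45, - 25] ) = [ - 25, 45,74, 88]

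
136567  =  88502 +48065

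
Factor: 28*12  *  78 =2^5*3^2*7^1*13^1=26208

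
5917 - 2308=3609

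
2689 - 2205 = 484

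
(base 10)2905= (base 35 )2D0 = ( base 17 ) A0F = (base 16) B59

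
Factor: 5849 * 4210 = 2^1*5^1*421^1*5849^1 =24624290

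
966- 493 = 473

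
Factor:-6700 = -2^2*5^2*  67^1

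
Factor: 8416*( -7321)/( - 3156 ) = 58568/3 =2^3*3^( - 1 )*7321^1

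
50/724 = 25/362= 0.07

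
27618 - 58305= - 30687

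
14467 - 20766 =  - 6299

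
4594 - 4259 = 335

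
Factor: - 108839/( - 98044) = 2^( - 2) * 193^ ( - 1) * 857^1 = 857/772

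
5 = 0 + 5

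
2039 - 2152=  - 113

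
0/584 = 0 = 0.00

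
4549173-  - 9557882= 14107055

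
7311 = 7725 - 414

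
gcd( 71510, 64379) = 1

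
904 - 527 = 377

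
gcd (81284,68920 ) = 4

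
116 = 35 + 81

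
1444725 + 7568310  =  9013035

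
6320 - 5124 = 1196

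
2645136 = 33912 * 78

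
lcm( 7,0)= 0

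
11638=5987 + 5651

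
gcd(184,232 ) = 8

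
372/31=12 = 12.00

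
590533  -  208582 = 381951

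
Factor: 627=3^1*11^1*19^1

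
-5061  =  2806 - 7867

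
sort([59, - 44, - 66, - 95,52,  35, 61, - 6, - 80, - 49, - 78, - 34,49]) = [ - 95 ,- 80, - 78, - 66 , - 49  , - 44,-34,-6,35, 49, 52, 59, 61]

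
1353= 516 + 837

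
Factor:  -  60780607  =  -29^1 * 197^1*10639^1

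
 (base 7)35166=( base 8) 21467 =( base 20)12AF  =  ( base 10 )9015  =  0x2337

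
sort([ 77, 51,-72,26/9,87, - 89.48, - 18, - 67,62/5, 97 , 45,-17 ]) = [ - 89.48, - 72, - 67 ,-18 ,-17,26/9,62/5,45,51,77,87,97]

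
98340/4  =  24585= 24585.00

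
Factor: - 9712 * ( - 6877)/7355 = 66789424/7355=2^4 *5^ (- 1)*13^1*23^2*607^1*1471^(- 1 ) 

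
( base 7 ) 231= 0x78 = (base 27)4C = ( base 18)6C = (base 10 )120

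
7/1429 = 7/1429=0.00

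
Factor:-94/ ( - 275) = 2^1*5^(- 2)*11^(-1) * 47^1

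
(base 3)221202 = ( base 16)2b7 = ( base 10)695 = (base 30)n5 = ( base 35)JU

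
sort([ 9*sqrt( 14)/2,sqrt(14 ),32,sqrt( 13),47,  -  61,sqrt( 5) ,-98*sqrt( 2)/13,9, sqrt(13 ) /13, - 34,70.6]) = [ -61, - 34, - 98*sqrt( 2 )/13,  sqrt( 13 )/13,sqrt( 5 ), sqrt(13 ), sqrt( 14),9,9*sqrt(14)/2,32,47 , 70.6]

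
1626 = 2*813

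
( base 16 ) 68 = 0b1101000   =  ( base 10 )104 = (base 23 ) 4C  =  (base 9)125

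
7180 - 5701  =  1479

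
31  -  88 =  - 57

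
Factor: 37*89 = 37^1*89^1 = 3293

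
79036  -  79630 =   -  594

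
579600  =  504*1150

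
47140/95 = 496+4/19 = 496.21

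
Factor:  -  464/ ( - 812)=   4/7 = 2^2*7^( - 1)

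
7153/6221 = 1 + 932/6221=1.15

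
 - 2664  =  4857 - 7521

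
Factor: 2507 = 23^1*109^1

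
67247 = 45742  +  21505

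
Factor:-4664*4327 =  - 20181128 = - 2^3 * 11^1*53^1*4327^1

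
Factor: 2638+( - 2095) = 3^1*181^1 = 543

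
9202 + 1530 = 10732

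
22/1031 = 22/1031 =0.02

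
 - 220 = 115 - 335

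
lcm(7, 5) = 35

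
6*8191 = 49146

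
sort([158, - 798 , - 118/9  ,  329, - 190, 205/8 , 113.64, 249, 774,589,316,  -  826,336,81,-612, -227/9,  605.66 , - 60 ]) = [ - 826 ,-798, - 612, - 190, -60, - 227/9, - 118/9,  205/8,  81,113.64 , 158,249, 316,329 , 336 , 589 , 605.66,774]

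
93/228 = 31/76 = 0.41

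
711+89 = 800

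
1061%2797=1061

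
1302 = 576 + 726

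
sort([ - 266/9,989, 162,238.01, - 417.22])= [ - 417.22, - 266/9,162, 238.01,989] 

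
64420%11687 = 5985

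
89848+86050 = 175898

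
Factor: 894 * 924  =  826056 =2^3*3^2*7^1*11^1*149^1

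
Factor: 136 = 2^3*17^1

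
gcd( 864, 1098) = 18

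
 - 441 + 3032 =2591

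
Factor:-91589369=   -  91589369^1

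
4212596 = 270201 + 3942395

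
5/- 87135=-1+ 17426/17427 = - 0.00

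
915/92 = 9 + 87/92 = 9.95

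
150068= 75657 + 74411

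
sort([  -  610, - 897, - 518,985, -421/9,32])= [ - 897, - 610,-518,-421/9 , 32,  985]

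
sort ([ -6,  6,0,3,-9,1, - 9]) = [ - 9, - 9, - 6,  0,1, 3,6] 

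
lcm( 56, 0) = 0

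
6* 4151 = 24906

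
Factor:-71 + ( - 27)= - 98 = -2^1*7^2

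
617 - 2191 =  - 1574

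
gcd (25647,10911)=3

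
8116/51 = 159  +  7/51 = 159.14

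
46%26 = 20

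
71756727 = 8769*8183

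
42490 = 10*4249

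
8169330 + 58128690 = 66298020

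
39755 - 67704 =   -  27949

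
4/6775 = 4/6775  =  0.00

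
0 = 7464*0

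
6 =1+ 5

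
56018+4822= 60840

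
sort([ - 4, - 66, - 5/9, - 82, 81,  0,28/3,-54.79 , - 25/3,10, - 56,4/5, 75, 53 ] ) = [ - 82,  -  66, - 56,-54.79, - 25/3,-4,-5/9,0, 4/5,28/3, 10,53, 75,81 ]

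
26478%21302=5176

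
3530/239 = 14 + 184/239 = 14.77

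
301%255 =46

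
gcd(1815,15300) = 15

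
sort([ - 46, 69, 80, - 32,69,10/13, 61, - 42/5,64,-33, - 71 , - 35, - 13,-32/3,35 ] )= [-71 ,-46, - 35,  -  33, - 32, - 13, - 32/3, - 42/5,10/13, 35, 61,64, 69 , 69, 80 ] 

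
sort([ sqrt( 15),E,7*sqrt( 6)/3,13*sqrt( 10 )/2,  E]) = [ E, E,sqrt( 15 ), 7*sqrt( 6 )/3,13*sqrt( 10) /2]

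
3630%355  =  80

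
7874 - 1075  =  6799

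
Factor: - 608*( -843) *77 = 2^5*3^1 * 7^1* 11^1*19^1*281^1 = 39465888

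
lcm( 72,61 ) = 4392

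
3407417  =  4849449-1442032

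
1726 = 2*863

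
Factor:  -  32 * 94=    - 3008 = - 2^6*47^1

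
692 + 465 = 1157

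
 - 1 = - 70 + 69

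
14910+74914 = 89824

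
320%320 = 0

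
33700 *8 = 269600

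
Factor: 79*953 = 75287 = 79^1*953^1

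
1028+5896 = 6924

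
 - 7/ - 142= 7/142  =  0.05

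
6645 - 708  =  5937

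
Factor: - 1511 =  - 1511^1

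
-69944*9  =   - 629496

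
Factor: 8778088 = 2^3*11^1*23^1*  4337^1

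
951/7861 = 951/7861=0.12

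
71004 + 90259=161263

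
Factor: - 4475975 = - 5^2 * 7^1*25577^1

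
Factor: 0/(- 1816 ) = 0^1 = 0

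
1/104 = 1/104 = 0.01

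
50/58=25/29= 0.86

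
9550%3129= 163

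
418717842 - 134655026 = 284062816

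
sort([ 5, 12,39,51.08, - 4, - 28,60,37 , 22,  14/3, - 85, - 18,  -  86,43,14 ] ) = [ - 86, - 85, - 28, - 18,-4, 14/3, 5,12,14,22, 37,39,43, 51.08, 60]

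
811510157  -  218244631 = 593265526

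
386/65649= 386/65649 = 0.01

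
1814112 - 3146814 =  - 1332702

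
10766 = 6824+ 3942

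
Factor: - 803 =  - 11^1* 73^1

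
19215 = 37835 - 18620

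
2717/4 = 2717/4= 679.25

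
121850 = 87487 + 34363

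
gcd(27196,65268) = 4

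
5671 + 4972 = 10643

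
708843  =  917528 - 208685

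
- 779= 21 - 800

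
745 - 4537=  - 3792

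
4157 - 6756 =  - 2599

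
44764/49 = 44764/49  =  913.55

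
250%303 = 250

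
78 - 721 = - 643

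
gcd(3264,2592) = 96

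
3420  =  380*9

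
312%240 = 72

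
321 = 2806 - 2485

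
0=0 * 45914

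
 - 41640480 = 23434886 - 65075366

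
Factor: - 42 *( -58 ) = 2436 =2^2*3^1*7^1 * 29^1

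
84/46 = 42/23 = 1.83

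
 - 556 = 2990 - 3546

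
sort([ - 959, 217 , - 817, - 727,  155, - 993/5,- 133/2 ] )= [ - 959, - 817, - 727 , - 993/5, - 133/2,155, 217 ] 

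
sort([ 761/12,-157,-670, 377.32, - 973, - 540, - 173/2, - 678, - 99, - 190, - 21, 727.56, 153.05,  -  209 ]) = [ - 973,-678, - 670, - 540, - 209, - 190, - 157, - 99, -173/2, -21,761/12, 153.05,377.32, 727.56] 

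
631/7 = 631/7 = 90.14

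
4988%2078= 832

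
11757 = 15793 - 4036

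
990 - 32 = 958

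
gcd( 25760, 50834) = 14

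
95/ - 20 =  -  5 + 1/4  =  - 4.75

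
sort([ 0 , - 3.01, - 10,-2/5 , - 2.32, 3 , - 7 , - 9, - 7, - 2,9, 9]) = [ - 10, - 9,-7,-7 , - 3.01,-2.32, - 2, - 2/5, 0, 3,  9, 9]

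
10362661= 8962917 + 1399744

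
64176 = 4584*14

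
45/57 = 15/19 = 0.79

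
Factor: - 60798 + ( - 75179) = -135977 =- 135977^1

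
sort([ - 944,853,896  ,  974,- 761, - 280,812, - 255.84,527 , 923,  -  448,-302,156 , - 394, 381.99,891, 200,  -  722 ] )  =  [ - 944, - 761, - 722,-448,-394, - 302,  -  280,-255.84,156,200, 381.99,527 , 812, 853,891,896,923,974] 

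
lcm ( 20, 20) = 20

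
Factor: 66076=2^2*16519^1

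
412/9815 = 412/9815 = 0.04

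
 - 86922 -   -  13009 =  - 73913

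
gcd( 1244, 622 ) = 622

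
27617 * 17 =469489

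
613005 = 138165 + 474840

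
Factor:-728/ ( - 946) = 364/473 = 2^2 * 7^1*11^(-1)*13^1*43^( - 1)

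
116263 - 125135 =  - 8872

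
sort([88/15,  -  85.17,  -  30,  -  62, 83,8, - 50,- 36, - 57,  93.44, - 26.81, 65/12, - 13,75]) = [ - 85.17, - 62,- 57,-50, - 36, - 30,-26.81, -13, 65/12,88/15, 8, 75, 83, 93.44] 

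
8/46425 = 8/46425  =  0.00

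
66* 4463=294558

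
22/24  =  11/12 = 0.92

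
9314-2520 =6794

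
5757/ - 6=- 960+ 1/2  =  -959.50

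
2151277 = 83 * 25919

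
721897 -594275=127622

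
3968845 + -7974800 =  - 4005955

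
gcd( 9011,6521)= 1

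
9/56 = 9/56 = 0.16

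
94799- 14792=80007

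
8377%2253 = 1618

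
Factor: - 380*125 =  - 47500 = - 2^2*5^4*19^1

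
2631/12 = 877/4 = 219.25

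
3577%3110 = 467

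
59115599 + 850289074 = 909404673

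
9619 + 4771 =14390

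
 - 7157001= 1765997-8922998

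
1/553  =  1/553 = 0.00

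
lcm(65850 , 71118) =1777950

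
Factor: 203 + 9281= 2^2*2371^1 = 9484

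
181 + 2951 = 3132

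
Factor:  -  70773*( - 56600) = 4005751800 = 2^3*3^1*5^2 *31^1 * 283^1*761^1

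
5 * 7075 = 35375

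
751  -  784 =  - 33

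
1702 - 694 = 1008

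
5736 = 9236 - 3500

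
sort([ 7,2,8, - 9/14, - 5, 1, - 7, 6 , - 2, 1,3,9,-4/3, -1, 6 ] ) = [ - 7, - 5, - 2, - 4/3 , - 1, - 9/14, 1 , 1,  2,3,6,  6, 7,8, 9 ]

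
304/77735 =304/77735= 0.00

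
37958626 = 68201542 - 30242916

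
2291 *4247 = 9729877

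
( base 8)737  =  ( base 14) 263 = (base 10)479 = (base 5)3404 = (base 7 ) 1253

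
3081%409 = 218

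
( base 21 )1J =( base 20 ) 20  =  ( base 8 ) 50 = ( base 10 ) 40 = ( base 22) 1i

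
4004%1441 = 1122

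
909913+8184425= 9094338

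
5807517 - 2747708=3059809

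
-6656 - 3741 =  - 10397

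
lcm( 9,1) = 9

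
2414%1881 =533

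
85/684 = 85/684  =  0.12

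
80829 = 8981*9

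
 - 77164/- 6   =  38582/3 = 12860.67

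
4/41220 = 1/10305 = 0.00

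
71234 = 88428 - 17194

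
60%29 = 2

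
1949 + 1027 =2976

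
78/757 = 78/757 = 0.10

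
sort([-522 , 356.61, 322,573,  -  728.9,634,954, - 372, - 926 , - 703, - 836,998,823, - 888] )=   [ - 926, - 888, - 836, - 728.9, - 703 , - 522, - 372,322, 356.61, 573,634,823, 954,998] 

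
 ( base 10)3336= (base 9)4516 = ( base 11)2563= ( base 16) d08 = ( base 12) 1b20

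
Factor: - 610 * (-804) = 490440 = 2^3 *3^1 * 5^1*61^1 * 67^1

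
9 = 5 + 4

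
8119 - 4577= 3542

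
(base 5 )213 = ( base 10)58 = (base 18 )34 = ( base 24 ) 2a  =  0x3A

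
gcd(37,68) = 1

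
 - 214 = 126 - 340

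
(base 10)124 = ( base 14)8c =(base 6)324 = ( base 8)174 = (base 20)64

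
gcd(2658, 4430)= 886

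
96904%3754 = 3054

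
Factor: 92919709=19^1*4890511^1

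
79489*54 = 4292406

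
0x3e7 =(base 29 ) 15d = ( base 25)1eo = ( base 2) 1111100111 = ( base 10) 999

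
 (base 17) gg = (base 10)288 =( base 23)cc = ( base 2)100100000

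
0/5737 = 0 = 0.00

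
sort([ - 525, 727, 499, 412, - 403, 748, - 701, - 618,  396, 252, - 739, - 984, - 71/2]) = [-984,  -  739, - 701, - 618, - 525, - 403, - 71/2, 252, 396, 412, 499 , 727, 748] 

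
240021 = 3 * 80007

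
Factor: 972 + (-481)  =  491= 491^1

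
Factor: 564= 2^2*3^1 * 47^1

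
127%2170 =127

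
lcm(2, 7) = 14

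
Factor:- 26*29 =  - 2^1*13^1 *29^1   =  -754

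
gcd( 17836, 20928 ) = 4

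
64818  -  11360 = 53458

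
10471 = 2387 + 8084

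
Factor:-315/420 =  - 2^( - 2 )*3^1 =-  3/4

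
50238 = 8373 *6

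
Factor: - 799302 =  - 2^1*3^1*7^1*19031^1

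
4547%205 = 37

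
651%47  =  40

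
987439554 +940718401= 1928157955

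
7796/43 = 181+13/43 = 181.30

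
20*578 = 11560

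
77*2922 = 224994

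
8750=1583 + 7167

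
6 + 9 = 15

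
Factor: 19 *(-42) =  - 2^1* 3^1*7^1 * 19^1 = - 798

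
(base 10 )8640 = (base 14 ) 3212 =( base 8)20700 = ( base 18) 18C0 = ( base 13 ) 3C18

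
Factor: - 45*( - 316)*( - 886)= - 12598920 = -  2^3*3^2*5^1*79^1 * 443^1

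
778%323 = 132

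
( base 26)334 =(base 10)2110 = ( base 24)3fm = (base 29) 2em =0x83e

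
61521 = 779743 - 718222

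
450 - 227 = 223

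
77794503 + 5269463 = 83063966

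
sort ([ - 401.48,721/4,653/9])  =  [-401.48,653/9,721/4]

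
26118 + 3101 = 29219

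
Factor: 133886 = 2^1*66943^1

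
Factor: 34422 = 2^1*3^1*5737^1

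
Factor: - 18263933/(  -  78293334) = 2^( - 1)* 3^( - 1 )*7^( - 1)*17^2*23^( - 1 )*63197^1*81049^( - 1)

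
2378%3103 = 2378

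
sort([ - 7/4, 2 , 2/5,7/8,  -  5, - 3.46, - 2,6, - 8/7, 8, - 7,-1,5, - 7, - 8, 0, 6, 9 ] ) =[ - 8,-7, - 7,-5,-3.46, - 2 , - 7/4, - 8/7, - 1,0,  2/5, 7/8, 2, 5,6, 6, 8,9 ] 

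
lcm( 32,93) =2976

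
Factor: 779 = 19^1*41^1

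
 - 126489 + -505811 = - 632300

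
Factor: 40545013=137^1 * 295949^1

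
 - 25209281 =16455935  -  41665216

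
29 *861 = 24969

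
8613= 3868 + 4745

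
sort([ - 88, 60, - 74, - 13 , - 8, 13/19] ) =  [ - 88,-74, - 13,- 8, 13/19, 60]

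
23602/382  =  11801/191  =  61.79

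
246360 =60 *4106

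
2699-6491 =-3792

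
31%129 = 31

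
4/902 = 2/451 =0.00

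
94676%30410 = 3446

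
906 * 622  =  563532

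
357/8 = 357/8 = 44.62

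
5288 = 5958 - 670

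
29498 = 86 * 343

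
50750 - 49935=815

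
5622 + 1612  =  7234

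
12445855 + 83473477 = 95919332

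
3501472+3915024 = 7416496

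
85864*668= 57357152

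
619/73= 8 + 35/73 = 8.48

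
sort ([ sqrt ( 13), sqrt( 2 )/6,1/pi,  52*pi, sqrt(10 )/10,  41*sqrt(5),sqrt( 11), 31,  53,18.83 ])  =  [ sqrt( 2) /6, sqrt(10 )/10,  1/pi, sqrt(11),sqrt (13), 18.83, 31,53,41*sqrt(5 ), 52*pi ] 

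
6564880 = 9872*665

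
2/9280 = 1/4640=0.00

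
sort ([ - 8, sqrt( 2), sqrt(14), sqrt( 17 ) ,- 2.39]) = [ - 8, - 2.39, sqrt( 2),sqrt( 14 ) , sqrt ( 17) ]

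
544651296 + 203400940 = 748052236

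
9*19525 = 175725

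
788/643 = 788/643  =  1.23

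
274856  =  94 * 2924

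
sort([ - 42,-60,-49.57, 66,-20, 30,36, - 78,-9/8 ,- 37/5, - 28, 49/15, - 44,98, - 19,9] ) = [-78, - 60, -49.57 , - 44, - 42,-28, - 20 ,-19, - 37/5,-9/8, 49/15, 9  ,  30, 36, 66, 98 ]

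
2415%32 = 15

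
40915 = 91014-50099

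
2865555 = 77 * 37215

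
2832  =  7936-5104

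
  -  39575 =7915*( - 5 )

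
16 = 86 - 70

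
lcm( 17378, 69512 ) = 69512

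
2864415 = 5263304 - 2398889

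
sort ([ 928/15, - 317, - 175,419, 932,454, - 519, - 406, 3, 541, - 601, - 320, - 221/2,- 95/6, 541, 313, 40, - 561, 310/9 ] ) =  [ - 601, - 561, - 519, - 406, - 320, - 317, - 175, - 221/2,-95/6, 3, 310/9 , 40,928/15, 313, 419, 454, 541,541, 932 ] 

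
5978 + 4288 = 10266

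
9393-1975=7418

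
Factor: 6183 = 3^3*229^1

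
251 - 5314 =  - 5063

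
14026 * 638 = 8948588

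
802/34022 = 401/17011 = 0.02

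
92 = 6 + 86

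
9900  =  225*44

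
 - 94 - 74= - 168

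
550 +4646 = 5196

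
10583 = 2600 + 7983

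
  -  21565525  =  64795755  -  86361280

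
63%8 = 7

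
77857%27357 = 23143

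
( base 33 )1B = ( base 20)24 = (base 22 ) 20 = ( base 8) 54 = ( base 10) 44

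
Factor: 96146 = 2^1 *48073^1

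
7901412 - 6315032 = 1586380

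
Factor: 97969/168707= 313/539 = 7^( - 2) * 11^ ( - 1)  *313^1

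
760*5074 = 3856240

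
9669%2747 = 1428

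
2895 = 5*579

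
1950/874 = 2 + 101/437= 2.23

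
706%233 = 7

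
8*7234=57872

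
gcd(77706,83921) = 1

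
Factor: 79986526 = 2^1*37^1 *1080899^1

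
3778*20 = 75560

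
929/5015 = 929/5015  =  0.19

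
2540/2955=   508/591 = 0.86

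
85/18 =85/18=4.72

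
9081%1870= 1601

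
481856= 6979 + 474877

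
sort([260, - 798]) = [  -  798,260] 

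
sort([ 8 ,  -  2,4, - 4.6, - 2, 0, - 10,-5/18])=[-10, - 4.6,  -  2, - 2, - 5/18,0,4, 8]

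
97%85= 12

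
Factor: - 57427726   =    -  2^1*  53^1*541771^1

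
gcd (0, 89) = 89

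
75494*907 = 68473058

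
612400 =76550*8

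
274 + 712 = 986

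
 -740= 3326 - 4066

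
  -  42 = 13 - 55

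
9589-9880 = - 291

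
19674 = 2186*9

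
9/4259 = 9/4259=0.00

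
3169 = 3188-19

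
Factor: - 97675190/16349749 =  - 2^1 * 5^1 * 13^( - 1) * 29^1*37^1 * 47^(  -  1)*9103^1 * 26759^ ( - 1)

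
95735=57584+38151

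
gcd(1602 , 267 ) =267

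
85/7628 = 85/7628 = 0.01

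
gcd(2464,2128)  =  112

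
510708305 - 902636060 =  - 391927755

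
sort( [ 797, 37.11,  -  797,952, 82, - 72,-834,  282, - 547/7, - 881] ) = [ - 881,-834, - 797 , - 547/7, - 72,37.11,82,282, 797,952]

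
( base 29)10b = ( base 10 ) 852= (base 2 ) 1101010100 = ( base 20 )22C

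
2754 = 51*54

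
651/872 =651/872 = 0.75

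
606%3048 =606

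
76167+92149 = 168316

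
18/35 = 18/35 = 0.51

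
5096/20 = 1274/5 = 254.80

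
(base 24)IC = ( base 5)3234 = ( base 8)674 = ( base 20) 124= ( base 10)444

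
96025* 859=82485475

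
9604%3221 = 3162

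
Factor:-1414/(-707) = 2^1 = 2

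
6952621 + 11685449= 18638070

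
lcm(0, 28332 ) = 0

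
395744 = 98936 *4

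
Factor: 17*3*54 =2^1*3^4*17^1 = 2754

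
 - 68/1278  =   - 34/639 = -0.05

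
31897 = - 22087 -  - 53984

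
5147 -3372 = 1775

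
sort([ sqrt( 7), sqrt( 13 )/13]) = [ sqrt(13) /13, sqrt( 7) ] 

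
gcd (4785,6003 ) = 87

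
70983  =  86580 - 15597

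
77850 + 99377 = 177227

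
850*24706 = 21000100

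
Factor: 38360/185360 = 137/662 = 2^(-1) * 137^1*331^(- 1) 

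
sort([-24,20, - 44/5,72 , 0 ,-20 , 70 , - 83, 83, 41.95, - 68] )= [-83, - 68, - 24 , - 20, - 44/5 , 0, 20,  41.95,70 , 72, 83]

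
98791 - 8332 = 90459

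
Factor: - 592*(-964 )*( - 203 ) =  - 115849664 = - 2^6*7^1*29^1*37^1 *241^1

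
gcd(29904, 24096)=48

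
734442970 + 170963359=905406329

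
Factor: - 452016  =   - 2^4*3^2*43^1*73^1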